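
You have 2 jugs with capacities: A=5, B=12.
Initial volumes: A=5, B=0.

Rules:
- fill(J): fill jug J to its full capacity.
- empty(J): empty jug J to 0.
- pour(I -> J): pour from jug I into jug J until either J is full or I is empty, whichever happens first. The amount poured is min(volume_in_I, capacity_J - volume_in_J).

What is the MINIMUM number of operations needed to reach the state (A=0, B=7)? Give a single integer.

Answer: 4

Derivation:
BFS from (A=5, B=0). One shortest path:
  1. empty(A) -> (A=0 B=0)
  2. fill(B) -> (A=0 B=12)
  3. pour(B -> A) -> (A=5 B=7)
  4. empty(A) -> (A=0 B=7)
Reached target in 4 moves.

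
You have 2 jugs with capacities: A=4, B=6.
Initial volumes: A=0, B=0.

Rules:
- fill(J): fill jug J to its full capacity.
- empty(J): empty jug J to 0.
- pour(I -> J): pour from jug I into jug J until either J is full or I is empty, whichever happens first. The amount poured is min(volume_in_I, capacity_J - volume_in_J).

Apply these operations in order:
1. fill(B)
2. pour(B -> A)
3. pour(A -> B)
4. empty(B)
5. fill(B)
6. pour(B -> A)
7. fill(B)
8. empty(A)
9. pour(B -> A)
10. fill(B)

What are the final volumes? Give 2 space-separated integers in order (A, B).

Step 1: fill(B) -> (A=0 B=6)
Step 2: pour(B -> A) -> (A=4 B=2)
Step 3: pour(A -> B) -> (A=0 B=6)
Step 4: empty(B) -> (A=0 B=0)
Step 5: fill(B) -> (A=0 B=6)
Step 6: pour(B -> A) -> (A=4 B=2)
Step 7: fill(B) -> (A=4 B=6)
Step 8: empty(A) -> (A=0 B=6)
Step 9: pour(B -> A) -> (A=4 B=2)
Step 10: fill(B) -> (A=4 B=6)

Answer: 4 6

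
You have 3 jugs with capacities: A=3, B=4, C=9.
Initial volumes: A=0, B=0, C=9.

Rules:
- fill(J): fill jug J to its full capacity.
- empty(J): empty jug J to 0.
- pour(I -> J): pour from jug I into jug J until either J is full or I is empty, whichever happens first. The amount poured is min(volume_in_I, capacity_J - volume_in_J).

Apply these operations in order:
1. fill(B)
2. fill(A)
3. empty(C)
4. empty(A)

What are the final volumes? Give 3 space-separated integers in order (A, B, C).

Answer: 0 4 0

Derivation:
Step 1: fill(B) -> (A=0 B=4 C=9)
Step 2: fill(A) -> (A=3 B=4 C=9)
Step 3: empty(C) -> (A=3 B=4 C=0)
Step 4: empty(A) -> (A=0 B=4 C=0)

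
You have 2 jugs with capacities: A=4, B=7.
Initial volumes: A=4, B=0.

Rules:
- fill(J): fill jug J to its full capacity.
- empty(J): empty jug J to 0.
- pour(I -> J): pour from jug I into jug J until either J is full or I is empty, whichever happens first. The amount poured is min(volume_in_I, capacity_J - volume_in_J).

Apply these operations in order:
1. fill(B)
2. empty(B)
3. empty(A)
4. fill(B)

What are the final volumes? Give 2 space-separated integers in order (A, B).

Step 1: fill(B) -> (A=4 B=7)
Step 2: empty(B) -> (A=4 B=0)
Step 3: empty(A) -> (A=0 B=0)
Step 4: fill(B) -> (A=0 B=7)

Answer: 0 7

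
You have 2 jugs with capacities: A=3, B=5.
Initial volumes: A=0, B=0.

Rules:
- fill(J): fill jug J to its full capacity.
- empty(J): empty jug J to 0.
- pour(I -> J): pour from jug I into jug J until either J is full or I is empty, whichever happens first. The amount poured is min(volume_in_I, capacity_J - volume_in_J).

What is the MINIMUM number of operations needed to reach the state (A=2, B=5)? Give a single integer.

Answer: 5

Derivation:
BFS from (A=0, B=0). One shortest path:
  1. fill(B) -> (A=0 B=5)
  2. pour(B -> A) -> (A=3 B=2)
  3. empty(A) -> (A=0 B=2)
  4. pour(B -> A) -> (A=2 B=0)
  5. fill(B) -> (A=2 B=5)
Reached target in 5 moves.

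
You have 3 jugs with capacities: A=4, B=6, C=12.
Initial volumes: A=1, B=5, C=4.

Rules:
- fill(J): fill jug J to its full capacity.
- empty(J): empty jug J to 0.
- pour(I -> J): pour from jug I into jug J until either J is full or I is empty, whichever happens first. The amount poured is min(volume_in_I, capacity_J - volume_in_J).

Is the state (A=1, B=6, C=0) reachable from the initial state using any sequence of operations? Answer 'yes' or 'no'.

BFS from (A=1, B=5, C=4):
  1. fill(B) -> (A=1 B=6 C=4)
  2. empty(C) -> (A=1 B=6 C=0)
Target reached → yes.

Answer: yes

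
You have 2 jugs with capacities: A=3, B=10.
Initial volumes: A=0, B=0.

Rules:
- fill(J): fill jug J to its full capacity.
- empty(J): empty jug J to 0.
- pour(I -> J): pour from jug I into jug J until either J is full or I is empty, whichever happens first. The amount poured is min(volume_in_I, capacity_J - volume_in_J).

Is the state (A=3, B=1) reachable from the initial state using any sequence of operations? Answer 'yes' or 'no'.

BFS from (A=0, B=0):
  1. fill(B) -> (A=0 B=10)
  2. pour(B -> A) -> (A=3 B=7)
  3. empty(A) -> (A=0 B=7)
  4. pour(B -> A) -> (A=3 B=4)
  5. empty(A) -> (A=0 B=4)
  6. pour(B -> A) -> (A=3 B=1)
Target reached → yes.

Answer: yes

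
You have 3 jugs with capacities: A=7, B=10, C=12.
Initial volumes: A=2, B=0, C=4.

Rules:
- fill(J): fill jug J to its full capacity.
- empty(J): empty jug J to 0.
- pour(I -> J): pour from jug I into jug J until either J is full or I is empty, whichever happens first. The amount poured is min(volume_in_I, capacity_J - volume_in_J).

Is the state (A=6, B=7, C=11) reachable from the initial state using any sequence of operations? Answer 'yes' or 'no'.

BFS explored all 550 reachable states.
Reachable set includes: (0,0,0), (0,0,1), (0,0,2), (0,0,3), (0,0,4), (0,0,5), (0,0,6), (0,0,7), (0,0,8), (0,0,9), (0,0,10), (0,0,11) ...
Target (A=6, B=7, C=11) not in reachable set → no.

Answer: no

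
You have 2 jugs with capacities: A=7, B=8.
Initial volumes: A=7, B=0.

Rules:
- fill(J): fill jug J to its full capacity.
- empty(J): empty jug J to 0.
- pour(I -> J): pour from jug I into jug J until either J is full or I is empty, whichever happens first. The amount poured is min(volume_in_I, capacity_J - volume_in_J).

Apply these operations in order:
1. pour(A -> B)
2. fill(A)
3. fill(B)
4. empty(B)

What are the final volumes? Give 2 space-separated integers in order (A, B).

Step 1: pour(A -> B) -> (A=0 B=7)
Step 2: fill(A) -> (A=7 B=7)
Step 3: fill(B) -> (A=7 B=8)
Step 4: empty(B) -> (A=7 B=0)

Answer: 7 0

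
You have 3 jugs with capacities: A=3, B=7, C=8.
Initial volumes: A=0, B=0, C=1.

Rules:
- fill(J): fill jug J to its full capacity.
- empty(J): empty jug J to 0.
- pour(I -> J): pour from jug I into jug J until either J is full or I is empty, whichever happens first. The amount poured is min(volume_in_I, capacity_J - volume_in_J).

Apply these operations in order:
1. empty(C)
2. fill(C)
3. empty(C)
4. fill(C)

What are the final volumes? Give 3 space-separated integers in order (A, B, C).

Step 1: empty(C) -> (A=0 B=0 C=0)
Step 2: fill(C) -> (A=0 B=0 C=8)
Step 3: empty(C) -> (A=0 B=0 C=0)
Step 4: fill(C) -> (A=0 B=0 C=8)

Answer: 0 0 8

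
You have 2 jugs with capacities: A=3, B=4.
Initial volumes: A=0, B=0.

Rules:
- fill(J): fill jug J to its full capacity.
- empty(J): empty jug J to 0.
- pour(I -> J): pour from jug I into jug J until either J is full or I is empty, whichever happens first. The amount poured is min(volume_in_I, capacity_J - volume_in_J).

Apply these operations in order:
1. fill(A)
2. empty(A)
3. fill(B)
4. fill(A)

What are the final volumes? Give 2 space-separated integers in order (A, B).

Step 1: fill(A) -> (A=3 B=0)
Step 2: empty(A) -> (A=0 B=0)
Step 3: fill(B) -> (A=0 B=4)
Step 4: fill(A) -> (A=3 B=4)

Answer: 3 4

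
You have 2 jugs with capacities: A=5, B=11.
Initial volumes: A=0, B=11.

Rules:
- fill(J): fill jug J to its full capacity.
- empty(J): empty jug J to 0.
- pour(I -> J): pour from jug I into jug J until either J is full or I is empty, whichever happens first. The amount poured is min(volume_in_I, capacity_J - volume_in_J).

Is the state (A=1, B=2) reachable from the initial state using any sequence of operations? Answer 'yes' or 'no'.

Answer: no

Derivation:
BFS explored all 32 reachable states.
Reachable set includes: (0,0), (0,1), (0,2), (0,3), (0,4), (0,5), (0,6), (0,7), (0,8), (0,9), (0,10), (0,11) ...
Target (A=1, B=2) not in reachable set → no.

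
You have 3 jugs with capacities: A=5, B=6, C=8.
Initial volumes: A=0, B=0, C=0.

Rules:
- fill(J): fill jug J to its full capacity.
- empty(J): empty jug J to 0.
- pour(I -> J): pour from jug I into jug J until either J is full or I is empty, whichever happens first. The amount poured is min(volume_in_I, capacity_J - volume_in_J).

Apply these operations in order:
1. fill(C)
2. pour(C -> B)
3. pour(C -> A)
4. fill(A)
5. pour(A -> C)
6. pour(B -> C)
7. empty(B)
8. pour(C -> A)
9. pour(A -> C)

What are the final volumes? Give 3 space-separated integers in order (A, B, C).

Answer: 0 0 8

Derivation:
Step 1: fill(C) -> (A=0 B=0 C=8)
Step 2: pour(C -> B) -> (A=0 B=6 C=2)
Step 3: pour(C -> A) -> (A=2 B=6 C=0)
Step 4: fill(A) -> (A=5 B=6 C=0)
Step 5: pour(A -> C) -> (A=0 B=6 C=5)
Step 6: pour(B -> C) -> (A=0 B=3 C=8)
Step 7: empty(B) -> (A=0 B=0 C=8)
Step 8: pour(C -> A) -> (A=5 B=0 C=3)
Step 9: pour(A -> C) -> (A=0 B=0 C=8)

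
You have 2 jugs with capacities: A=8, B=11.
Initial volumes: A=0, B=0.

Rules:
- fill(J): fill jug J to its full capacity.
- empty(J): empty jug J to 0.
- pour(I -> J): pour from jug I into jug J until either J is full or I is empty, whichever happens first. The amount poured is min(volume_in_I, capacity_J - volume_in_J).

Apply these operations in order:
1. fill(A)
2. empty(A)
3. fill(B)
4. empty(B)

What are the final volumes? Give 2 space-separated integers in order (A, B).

Answer: 0 0

Derivation:
Step 1: fill(A) -> (A=8 B=0)
Step 2: empty(A) -> (A=0 B=0)
Step 3: fill(B) -> (A=0 B=11)
Step 4: empty(B) -> (A=0 B=0)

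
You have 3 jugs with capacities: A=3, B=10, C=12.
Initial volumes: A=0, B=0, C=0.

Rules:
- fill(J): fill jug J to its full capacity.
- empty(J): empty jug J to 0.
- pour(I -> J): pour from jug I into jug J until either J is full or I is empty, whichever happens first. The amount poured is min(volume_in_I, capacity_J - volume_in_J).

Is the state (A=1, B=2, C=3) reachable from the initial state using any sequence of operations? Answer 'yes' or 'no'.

Answer: no

Derivation:
BFS explored all 374 reachable states.
Reachable set includes: (0,0,0), (0,0,1), (0,0,2), (0,0,3), (0,0,4), (0,0,5), (0,0,6), (0,0,7), (0,0,8), (0,0,9), (0,0,10), (0,0,11) ...
Target (A=1, B=2, C=3) not in reachable set → no.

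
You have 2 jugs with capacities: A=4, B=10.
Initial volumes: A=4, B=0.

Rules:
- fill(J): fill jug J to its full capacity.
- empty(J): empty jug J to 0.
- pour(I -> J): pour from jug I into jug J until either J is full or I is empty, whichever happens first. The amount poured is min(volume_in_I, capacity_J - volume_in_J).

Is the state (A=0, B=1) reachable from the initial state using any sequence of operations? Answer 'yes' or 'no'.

BFS explored all 14 reachable states.
Reachable set includes: (0,0), (0,2), (0,4), (0,6), (0,8), (0,10), (2,0), (2,10), (4,0), (4,2), (4,4), (4,6) ...
Target (A=0, B=1) not in reachable set → no.

Answer: no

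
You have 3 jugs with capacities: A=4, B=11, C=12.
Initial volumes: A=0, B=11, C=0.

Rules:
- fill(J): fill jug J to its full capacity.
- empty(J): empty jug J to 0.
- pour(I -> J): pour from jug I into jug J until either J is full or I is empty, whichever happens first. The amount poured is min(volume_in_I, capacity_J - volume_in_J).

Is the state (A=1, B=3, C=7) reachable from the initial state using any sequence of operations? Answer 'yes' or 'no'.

Answer: no

Derivation:
BFS explored all 450 reachable states.
Reachable set includes: (0,0,0), (0,0,1), (0,0,2), (0,0,3), (0,0,4), (0,0,5), (0,0,6), (0,0,7), (0,0,8), (0,0,9), (0,0,10), (0,0,11) ...
Target (A=1, B=3, C=7) not in reachable set → no.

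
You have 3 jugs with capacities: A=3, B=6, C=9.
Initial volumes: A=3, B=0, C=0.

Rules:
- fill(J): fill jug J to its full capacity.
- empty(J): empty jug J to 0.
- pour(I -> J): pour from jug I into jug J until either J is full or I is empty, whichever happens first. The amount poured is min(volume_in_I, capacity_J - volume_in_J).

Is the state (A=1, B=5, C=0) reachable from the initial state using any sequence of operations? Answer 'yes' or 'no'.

BFS explored all 24 reachable states.
Reachable set includes: (0,0,0), (0,0,3), (0,0,6), (0,0,9), (0,3,0), (0,3,3), (0,3,6), (0,3,9), (0,6,0), (0,6,3), (0,6,6), (0,6,9) ...
Target (A=1, B=5, C=0) not in reachable set → no.

Answer: no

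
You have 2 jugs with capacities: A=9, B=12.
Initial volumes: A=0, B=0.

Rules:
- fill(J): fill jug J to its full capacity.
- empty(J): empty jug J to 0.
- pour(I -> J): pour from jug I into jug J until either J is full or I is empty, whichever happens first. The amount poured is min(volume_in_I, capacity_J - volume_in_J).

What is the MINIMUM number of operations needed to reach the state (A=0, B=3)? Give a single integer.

BFS from (A=0, B=0). One shortest path:
  1. fill(B) -> (A=0 B=12)
  2. pour(B -> A) -> (A=9 B=3)
  3. empty(A) -> (A=0 B=3)
Reached target in 3 moves.

Answer: 3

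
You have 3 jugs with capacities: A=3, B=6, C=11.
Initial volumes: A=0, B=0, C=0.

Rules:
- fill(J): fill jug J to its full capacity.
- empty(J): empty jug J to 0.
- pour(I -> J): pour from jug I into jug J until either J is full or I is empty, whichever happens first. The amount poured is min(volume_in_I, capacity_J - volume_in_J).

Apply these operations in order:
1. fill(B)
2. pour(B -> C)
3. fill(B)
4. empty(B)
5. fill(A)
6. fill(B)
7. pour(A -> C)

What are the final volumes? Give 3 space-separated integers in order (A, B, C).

Step 1: fill(B) -> (A=0 B=6 C=0)
Step 2: pour(B -> C) -> (A=0 B=0 C=6)
Step 3: fill(B) -> (A=0 B=6 C=6)
Step 4: empty(B) -> (A=0 B=0 C=6)
Step 5: fill(A) -> (A=3 B=0 C=6)
Step 6: fill(B) -> (A=3 B=6 C=6)
Step 7: pour(A -> C) -> (A=0 B=6 C=9)

Answer: 0 6 9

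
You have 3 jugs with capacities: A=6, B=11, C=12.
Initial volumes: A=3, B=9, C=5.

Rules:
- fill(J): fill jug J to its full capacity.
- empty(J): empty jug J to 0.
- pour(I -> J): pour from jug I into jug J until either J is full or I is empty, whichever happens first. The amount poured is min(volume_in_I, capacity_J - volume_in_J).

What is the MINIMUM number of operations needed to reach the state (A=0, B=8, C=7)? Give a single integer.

BFS from (A=3, B=9, C=5). One shortest path:
  1. empty(B) -> (A=3 B=0 C=5)
  2. fill(C) -> (A=3 B=0 C=12)
  3. pour(C -> B) -> (A=3 B=11 C=1)
  4. pour(B -> A) -> (A=6 B=8 C=1)
  5. pour(A -> C) -> (A=0 B=8 C=7)
Reached target in 5 moves.

Answer: 5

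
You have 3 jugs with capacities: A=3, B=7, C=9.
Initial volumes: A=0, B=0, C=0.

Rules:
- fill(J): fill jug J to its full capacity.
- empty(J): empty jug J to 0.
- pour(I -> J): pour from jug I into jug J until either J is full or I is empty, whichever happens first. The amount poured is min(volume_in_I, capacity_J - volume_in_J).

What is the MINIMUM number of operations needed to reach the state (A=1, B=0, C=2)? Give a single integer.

Answer: 6

Derivation:
BFS from (A=0, B=0, C=0). One shortest path:
  1. fill(A) -> (A=3 B=0 C=0)
  2. fill(B) -> (A=3 B=7 C=0)
  3. pour(B -> C) -> (A=3 B=0 C=7)
  4. pour(A -> C) -> (A=1 B=0 C=9)
  5. pour(C -> B) -> (A=1 B=7 C=2)
  6. empty(B) -> (A=1 B=0 C=2)
Reached target in 6 moves.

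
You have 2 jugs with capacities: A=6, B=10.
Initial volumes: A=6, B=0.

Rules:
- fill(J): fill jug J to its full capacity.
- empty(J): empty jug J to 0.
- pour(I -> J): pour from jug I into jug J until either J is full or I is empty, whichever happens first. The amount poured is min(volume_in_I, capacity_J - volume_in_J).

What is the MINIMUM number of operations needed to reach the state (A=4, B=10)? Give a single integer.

Answer: 6

Derivation:
BFS from (A=6, B=0). One shortest path:
  1. empty(A) -> (A=0 B=0)
  2. fill(B) -> (A=0 B=10)
  3. pour(B -> A) -> (A=6 B=4)
  4. empty(A) -> (A=0 B=4)
  5. pour(B -> A) -> (A=4 B=0)
  6. fill(B) -> (A=4 B=10)
Reached target in 6 moves.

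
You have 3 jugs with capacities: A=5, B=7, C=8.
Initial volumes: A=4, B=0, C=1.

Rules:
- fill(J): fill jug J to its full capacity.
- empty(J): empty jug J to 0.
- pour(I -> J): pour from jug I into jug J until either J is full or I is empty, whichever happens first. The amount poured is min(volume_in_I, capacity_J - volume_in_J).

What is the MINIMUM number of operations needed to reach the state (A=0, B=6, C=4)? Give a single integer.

BFS from (A=4, B=0, C=1). One shortest path:
  1. pour(C -> B) -> (A=4 B=1 C=0)
  2. pour(A -> C) -> (A=0 B=1 C=4)
  3. fill(A) -> (A=5 B=1 C=4)
  4. pour(A -> B) -> (A=0 B=6 C=4)
Reached target in 4 moves.

Answer: 4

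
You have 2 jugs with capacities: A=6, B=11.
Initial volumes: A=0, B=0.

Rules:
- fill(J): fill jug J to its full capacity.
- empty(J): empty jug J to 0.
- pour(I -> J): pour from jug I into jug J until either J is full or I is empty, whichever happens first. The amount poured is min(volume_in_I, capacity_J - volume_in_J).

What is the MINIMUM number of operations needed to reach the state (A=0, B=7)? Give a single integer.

BFS from (A=0, B=0). One shortest path:
  1. fill(A) -> (A=6 B=0)
  2. pour(A -> B) -> (A=0 B=6)
  3. fill(A) -> (A=6 B=6)
  4. pour(A -> B) -> (A=1 B=11)
  5. empty(B) -> (A=1 B=0)
  6. pour(A -> B) -> (A=0 B=1)
  7. fill(A) -> (A=6 B=1)
  8. pour(A -> B) -> (A=0 B=7)
Reached target in 8 moves.

Answer: 8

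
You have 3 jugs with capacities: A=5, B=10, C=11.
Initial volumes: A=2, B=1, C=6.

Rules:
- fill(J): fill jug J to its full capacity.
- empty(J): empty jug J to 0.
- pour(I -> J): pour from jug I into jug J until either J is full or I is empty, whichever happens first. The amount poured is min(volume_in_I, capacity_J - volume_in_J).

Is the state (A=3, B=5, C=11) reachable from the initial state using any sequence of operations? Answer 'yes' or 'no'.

Answer: yes

Derivation:
BFS from (A=2, B=1, C=6):
  1. pour(B -> A) -> (A=3 B=0 C=6)
  2. fill(B) -> (A=3 B=10 C=6)
  3. pour(B -> C) -> (A=3 B=5 C=11)
Target reached → yes.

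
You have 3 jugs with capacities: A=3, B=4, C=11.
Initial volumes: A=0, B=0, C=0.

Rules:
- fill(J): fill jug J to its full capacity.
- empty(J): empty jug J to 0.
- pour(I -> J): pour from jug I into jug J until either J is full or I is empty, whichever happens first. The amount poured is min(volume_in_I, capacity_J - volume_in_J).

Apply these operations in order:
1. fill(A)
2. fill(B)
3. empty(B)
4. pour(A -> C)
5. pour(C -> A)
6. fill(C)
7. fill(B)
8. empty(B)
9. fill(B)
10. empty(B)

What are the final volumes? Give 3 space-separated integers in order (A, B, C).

Answer: 3 0 11

Derivation:
Step 1: fill(A) -> (A=3 B=0 C=0)
Step 2: fill(B) -> (A=3 B=4 C=0)
Step 3: empty(B) -> (A=3 B=0 C=0)
Step 4: pour(A -> C) -> (A=0 B=0 C=3)
Step 5: pour(C -> A) -> (A=3 B=0 C=0)
Step 6: fill(C) -> (A=3 B=0 C=11)
Step 7: fill(B) -> (A=3 B=4 C=11)
Step 8: empty(B) -> (A=3 B=0 C=11)
Step 9: fill(B) -> (A=3 B=4 C=11)
Step 10: empty(B) -> (A=3 B=0 C=11)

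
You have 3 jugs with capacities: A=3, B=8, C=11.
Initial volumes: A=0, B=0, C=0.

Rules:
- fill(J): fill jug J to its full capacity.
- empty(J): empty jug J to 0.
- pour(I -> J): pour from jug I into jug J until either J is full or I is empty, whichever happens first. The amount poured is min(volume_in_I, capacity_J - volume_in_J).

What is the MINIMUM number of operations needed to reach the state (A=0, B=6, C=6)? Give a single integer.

BFS from (A=0, B=0, C=0). One shortest path:
  1. fill(A) -> (A=3 B=0 C=0)
  2. pour(A -> B) -> (A=0 B=3 C=0)
  3. fill(A) -> (A=3 B=3 C=0)
  4. pour(A -> B) -> (A=0 B=6 C=0)
  5. fill(A) -> (A=3 B=6 C=0)
  6. pour(A -> C) -> (A=0 B=6 C=3)
  7. fill(A) -> (A=3 B=6 C=3)
  8. pour(A -> C) -> (A=0 B=6 C=6)
Reached target in 8 moves.

Answer: 8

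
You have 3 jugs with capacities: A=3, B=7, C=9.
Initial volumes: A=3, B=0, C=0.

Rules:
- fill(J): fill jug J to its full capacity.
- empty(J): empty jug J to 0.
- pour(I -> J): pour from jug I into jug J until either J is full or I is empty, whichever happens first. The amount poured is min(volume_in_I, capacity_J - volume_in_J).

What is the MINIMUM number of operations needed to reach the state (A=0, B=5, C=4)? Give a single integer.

BFS from (A=3, B=0, C=0). One shortest path:
  1. empty(A) -> (A=0 B=0 C=0)
  2. fill(C) -> (A=0 B=0 C=9)
  3. pour(C -> B) -> (A=0 B=7 C=2)
  4. pour(C -> A) -> (A=2 B=7 C=0)
  5. pour(B -> C) -> (A=2 B=0 C=7)
  6. pour(A -> B) -> (A=0 B=2 C=7)
  7. pour(C -> A) -> (A=3 B=2 C=4)
  8. pour(A -> B) -> (A=0 B=5 C=4)
Reached target in 8 moves.

Answer: 8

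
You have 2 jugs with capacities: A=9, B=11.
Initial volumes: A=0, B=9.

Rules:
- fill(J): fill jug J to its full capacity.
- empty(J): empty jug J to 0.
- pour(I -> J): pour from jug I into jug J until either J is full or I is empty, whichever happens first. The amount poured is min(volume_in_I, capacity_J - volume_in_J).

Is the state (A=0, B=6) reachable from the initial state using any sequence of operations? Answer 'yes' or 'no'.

Answer: yes

Derivation:
BFS from (A=0, B=9):
  1. fill(B) -> (A=0 B=11)
  2. pour(B -> A) -> (A=9 B=2)
  3. empty(A) -> (A=0 B=2)
  4. pour(B -> A) -> (A=2 B=0)
  5. fill(B) -> (A=2 B=11)
  6. pour(B -> A) -> (A=9 B=4)
  7. empty(A) -> (A=0 B=4)
  8. pour(B -> A) -> (A=4 B=0)
  9. fill(B) -> (A=4 B=11)
  10. pour(B -> A) -> (A=9 B=6)
  11. empty(A) -> (A=0 B=6)
Target reached → yes.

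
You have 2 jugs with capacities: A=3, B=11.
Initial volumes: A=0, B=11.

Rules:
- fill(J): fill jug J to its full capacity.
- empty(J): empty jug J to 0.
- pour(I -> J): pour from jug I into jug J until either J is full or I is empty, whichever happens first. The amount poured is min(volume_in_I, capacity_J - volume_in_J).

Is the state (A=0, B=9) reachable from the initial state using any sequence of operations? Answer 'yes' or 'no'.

BFS from (A=0, B=11):
  1. fill(A) -> (A=3 B=11)
  2. empty(B) -> (A=3 B=0)
  3. pour(A -> B) -> (A=0 B=3)
  4. fill(A) -> (A=3 B=3)
  5. pour(A -> B) -> (A=0 B=6)
  6. fill(A) -> (A=3 B=6)
  7. pour(A -> B) -> (A=0 B=9)
Target reached → yes.

Answer: yes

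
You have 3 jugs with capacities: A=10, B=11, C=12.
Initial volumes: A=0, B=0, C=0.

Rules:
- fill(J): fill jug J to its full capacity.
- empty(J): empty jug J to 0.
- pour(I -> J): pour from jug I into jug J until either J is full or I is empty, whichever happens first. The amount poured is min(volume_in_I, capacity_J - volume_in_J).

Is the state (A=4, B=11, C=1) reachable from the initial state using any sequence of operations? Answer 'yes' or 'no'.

Answer: yes

Derivation:
BFS from (A=0, B=0, C=0):
  1. fill(C) -> (A=0 B=0 C=12)
  2. pour(C -> A) -> (A=10 B=0 C=2)
  3. empty(A) -> (A=0 B=0 C=2)
  4. pour(C -> A) -> (A=2 B=0 C=0)
  5. fill(C) -> (A=2 B=0 C=12)
  6. pour(C -> A) -> (A=10 B=0 C=4)
  7. empty(A) -> (A=0 B=0 C=4)
  8. pour(C -> A) -> (A=4 B=0 C=0)
  9. fill(C) -> (A=4 B=0 C=12)
  10. pour(C -> B) -> (A=4 B=11 C=1)
Target reached → yes.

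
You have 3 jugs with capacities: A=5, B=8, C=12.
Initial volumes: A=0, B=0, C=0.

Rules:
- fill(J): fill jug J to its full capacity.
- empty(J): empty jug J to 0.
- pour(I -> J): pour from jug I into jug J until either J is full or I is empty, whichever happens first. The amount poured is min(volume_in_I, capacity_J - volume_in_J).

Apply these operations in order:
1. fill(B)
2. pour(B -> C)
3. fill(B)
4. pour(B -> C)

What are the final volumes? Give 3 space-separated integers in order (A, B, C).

Answer: 0 4 12

Derivation:
Step 1: fill(B) -> (A=0 B=8 C=0)
Step 2: pour(B -> C) -> (A=0 B=0 C=8)
Step 3: fill(B) -> (A=0 B=8 C=8)
Step 4: pour(B -> C) -> (A=0 B=4 C=12)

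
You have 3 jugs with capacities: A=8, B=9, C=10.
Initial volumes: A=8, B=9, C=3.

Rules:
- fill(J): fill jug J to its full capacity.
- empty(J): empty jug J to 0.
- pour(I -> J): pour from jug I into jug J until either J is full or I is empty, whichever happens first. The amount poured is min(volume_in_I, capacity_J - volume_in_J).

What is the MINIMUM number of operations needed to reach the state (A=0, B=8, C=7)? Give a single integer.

Answer: 7

Derivation:
BFS from (A=8, B=9, C=3). One shortest path:
  1. empty(C) -> (A=8 B=9 C=0)
  2. pour(A -> C) -> (A=0 B=9 C=8)
  3. fill(A) -> (A=8 B=9 C=8)
  4. pour(B -> C) -> (A=8 B=7 C=10)
  5. empty(C) -> (A=8 B=7 C=0)
  6. pour(B -> C) -> (A=8 B=0 C=7)
  7. pour(A -> B) -> (A=0 B=8 C=7)
Reached target in 7 moves.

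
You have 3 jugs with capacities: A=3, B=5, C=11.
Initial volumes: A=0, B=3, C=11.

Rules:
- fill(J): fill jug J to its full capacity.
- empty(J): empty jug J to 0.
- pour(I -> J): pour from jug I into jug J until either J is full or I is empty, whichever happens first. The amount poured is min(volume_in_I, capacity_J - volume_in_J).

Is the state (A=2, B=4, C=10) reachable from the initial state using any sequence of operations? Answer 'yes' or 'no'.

BFS explored all 208 reachable states.
Reachable set includes: (0,0,0), (0,0,1), (0,0,2), (0,0,3), (0,0,4), (0,0,5), (0,0,6), (0,0,7), (0,0,8), (0,0,9), (0,0,10), (0,0,11) ...
Target (A=2, B=4, C=10) not in reachable set → no.

Answer: no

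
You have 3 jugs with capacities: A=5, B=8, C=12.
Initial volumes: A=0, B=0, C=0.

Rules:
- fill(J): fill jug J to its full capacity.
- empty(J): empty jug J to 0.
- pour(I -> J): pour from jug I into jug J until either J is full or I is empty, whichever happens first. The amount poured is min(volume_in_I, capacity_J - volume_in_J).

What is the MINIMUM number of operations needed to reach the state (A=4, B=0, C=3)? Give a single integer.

Answer: 6

Derivation:
BFS from (A=0, B=0, C=0). One shortest path:
  1. fill(C) -> (A=0 B=0 C=12)
  2. pour(C -> B) -> (A=0 B=8 C=4)
  3. pour(B -> A) -> (A=5 B=3 C=4)
  4. empty(A) -> (A=0 B=3 C=4)
  5. pour(C -> A) -> (A=4 B=3 C=0)
  6. pour(B -> C) -> (A=4 B=0 C=3)
Reached target in 6 moves.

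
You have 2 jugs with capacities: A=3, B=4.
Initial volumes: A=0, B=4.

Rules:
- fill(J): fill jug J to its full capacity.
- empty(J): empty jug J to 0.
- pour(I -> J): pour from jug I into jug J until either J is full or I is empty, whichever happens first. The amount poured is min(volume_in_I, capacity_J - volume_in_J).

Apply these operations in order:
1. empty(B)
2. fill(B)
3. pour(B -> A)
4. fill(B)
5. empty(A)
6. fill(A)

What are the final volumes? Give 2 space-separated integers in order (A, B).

Answer: 3 4

Derivation:
Step 1: empty(B) -> (A=0 B=0)
Step 2: fill(B) -> (A=0 B=4)
Step 3: pour(B -> A) -> (A=3 B=1)
Step 4: fill(B) -> (A=3 B=4)
Step 5: empty(A) -> (A=0 B=4)
Step 6: fill(A) -> (A=3 B=4)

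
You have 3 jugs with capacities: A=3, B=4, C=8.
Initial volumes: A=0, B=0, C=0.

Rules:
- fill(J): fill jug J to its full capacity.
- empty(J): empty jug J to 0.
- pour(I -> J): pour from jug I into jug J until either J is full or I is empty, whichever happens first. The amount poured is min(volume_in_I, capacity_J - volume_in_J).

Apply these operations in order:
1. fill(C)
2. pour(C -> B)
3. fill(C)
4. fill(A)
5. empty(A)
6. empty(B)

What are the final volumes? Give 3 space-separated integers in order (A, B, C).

Answer: 0 0 8

Derivation:
Step 1: fill(C) -> (A=0 B=0 C=8)
Step 2: pour(C -> B) -> (A=0 B=4 C=4)
Step 3: fill(C) -> (A=0 B=4 C=8)
Step 4: fill(A) -> (A=3 B=4 C=8)
Step 5: empty(A) -> (A=0 B=4 C=8)
Step 6: empty(B) -> (A=0 B=0 C=8)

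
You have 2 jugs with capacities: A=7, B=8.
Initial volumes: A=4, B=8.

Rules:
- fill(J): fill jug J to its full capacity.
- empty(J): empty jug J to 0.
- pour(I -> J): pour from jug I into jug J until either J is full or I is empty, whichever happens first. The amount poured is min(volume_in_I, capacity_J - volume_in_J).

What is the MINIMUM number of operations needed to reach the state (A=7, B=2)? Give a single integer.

BFS from (A=4, B=8). One shortest path:
  1. empty(A) -> (A=0 B=8)
  2. pour(B -> A) -> (A=7 B=1)
  3. empty(A) -> (A=0 B=1)
  4. pour(B -> A) -> (A=1 B=0)
  5. fill(B) -> (A=1 B=8)
  6. pour(B -> A) -> (A=7 B=2)
Reached target in 6 moves.

Answer: 6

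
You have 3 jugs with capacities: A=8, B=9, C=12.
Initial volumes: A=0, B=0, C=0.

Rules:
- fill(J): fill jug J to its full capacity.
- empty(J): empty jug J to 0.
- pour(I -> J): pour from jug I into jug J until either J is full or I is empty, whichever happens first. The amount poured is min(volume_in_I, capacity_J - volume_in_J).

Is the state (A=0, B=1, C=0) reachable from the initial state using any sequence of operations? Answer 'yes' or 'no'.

BFS from (A=0, B=0, C=0):
  1. fill(B) -> (A=0 B=9 C=0)
  2. pour(B -> A) -> (A=8 B=1 C=0)
  3. empty(A) -> (A=0 B=1 C=0)
Target reached → yes.

Answer: yes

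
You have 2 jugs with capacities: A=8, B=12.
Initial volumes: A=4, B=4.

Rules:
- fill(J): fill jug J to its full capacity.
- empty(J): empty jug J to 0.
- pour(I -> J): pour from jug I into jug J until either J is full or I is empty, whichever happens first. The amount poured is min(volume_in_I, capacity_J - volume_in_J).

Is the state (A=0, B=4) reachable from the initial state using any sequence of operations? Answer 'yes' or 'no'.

Answer: yes

Derivation:
BFS from (A=4, B=4):
  1. empty(A) -> (A=0 B=4)
Target reached → yes.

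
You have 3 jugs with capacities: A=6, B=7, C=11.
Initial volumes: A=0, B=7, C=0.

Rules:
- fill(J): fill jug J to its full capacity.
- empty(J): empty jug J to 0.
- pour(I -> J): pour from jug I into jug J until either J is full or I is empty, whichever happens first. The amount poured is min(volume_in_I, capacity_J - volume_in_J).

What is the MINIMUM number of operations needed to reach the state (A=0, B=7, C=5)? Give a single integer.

BFS from (A=0, B=7, C=0). One shortest path:
  1. fill(C) -> (A=0 B=7 C=11)
  2. pour(C -> A) -> (A=6 B=7 C=5)
  3. empty(A) -> (A=0 B=7 C=5)
Reached target in 3 moves.

Answer: 3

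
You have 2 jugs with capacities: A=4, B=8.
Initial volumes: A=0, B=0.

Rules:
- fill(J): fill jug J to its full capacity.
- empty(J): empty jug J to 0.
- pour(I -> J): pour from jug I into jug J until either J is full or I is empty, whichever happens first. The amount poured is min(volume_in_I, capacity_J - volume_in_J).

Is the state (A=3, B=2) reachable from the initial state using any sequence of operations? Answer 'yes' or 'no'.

BFS explored all 6 reachable states.
Reachable set includes: (0,0), (0,4), (0,8), (4,0), (4,4), (4,8)
Target (A=3, B=2) not in reachable set → no.

Answer: no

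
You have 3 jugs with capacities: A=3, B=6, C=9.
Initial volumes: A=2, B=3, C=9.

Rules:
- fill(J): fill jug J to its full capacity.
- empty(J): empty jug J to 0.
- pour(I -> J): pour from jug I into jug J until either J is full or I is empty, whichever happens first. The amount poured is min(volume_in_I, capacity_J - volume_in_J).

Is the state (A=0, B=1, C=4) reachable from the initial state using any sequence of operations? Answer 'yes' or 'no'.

BFS explored all 68 reachable states.
Reachable set includes: (0,0,0), (0,0,2), (0,0,3), (0,0,5), (0,0,6), (0,0,8), (0,0,9), (0,2,0), (0,2,3), (0,2,6), (0,2,9), (0,3,0) ...
Target (A=0, B=1, C=4) not in reachable set → no.

Answer: no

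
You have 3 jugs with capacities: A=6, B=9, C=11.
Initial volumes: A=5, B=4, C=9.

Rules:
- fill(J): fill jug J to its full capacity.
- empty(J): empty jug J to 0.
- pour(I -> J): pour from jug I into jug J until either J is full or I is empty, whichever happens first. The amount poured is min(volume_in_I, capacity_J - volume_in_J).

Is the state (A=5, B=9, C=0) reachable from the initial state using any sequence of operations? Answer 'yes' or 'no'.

Answer: yes

Derivation:
BFS from (A=5, B=4, C=9):
  1. fill(B) -> (A=5 B=9 C=9)
  2. empty(C) -> (A=5 B=9 C=0)
Target reached → yes.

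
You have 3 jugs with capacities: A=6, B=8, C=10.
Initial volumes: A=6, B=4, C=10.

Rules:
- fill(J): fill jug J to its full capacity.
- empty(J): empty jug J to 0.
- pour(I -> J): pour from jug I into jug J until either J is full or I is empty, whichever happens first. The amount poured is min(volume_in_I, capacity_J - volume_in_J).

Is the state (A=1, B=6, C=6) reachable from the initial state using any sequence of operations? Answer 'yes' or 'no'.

BFS explored all 96 reachable states.
Reachable set includes: (0,0,0), (0,0,2), (0,0,4), (0,0,6), (0,0,8), (0,0,10), (0,2,0), (0,2,2), (0,2,4), (0,2,6), (0,2,8), (0,2,10) ...
Target (A=1, B=6, C=6) not in reachable set → no.

Answer: no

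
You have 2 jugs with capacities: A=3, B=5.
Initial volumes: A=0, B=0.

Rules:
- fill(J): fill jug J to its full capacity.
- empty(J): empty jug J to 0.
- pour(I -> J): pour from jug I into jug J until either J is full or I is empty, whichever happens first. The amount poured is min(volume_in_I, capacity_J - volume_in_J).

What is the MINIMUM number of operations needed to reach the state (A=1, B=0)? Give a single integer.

Answer: 5

Derivation:
BFS from (A=0, B=0). One shortest path:
  1. fill(A) -> (A=3 B=0)
  2. pour(A -> B) -> (A=0 B=3)
  3. fill(A) -> (A=3 B=3)
  4. pour(A -> B) -> (A=1 B=5)
  5. empty(B) -> (A=1 B=0)
Reached target in 5 moves.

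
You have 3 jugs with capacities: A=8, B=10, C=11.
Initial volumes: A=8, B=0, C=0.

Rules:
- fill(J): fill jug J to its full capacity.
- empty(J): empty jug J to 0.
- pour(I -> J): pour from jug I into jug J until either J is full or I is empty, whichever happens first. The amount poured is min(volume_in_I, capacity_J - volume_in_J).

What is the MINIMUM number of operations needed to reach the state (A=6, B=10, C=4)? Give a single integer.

BFS from (A=8, B=0, C=0). One shortest path:
  1. fill(C) -> (A=8 B=0 C=11)
  2. pour(A -> B) -> (A=0 B=8 C=11)
  3. pour(C -> A) -> (A=8 B=8 C=3)
  4. pour(A -> B) -> (A=6 B=10 C=3)
  5. empty(B) -> (A=6 B=0 C=3)
  6. pour(C -> B) -> (A=6 B=3 C=0)
  7. fill(C) -> (A=6 B=3 C=11)
  8. pour(C -> B) -> (A=6 B=10 C=4)
Reached target in 8 moves.

Answer: 8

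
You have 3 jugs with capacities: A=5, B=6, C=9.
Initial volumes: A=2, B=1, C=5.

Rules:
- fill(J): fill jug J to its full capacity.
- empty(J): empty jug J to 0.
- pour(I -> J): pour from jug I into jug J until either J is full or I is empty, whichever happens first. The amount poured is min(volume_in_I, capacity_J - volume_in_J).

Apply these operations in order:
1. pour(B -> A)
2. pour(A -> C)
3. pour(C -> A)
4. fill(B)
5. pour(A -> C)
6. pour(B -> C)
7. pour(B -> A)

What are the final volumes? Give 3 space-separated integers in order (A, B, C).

Step 1: pour(B -> A) -> (A=3 B=0 C=5)
Step 2: pour(A -> C) -> (A=0 B=0 C=8)
Step 3: pour(C -> A) -> (A=5 B=0 C=3)
Step 4: fill(B) -> (A=5 B=6 C=3)
Step 5: pour(A -> C) -> (A=0 B=6 C=8)
Step 6: pour(B -> C) -> (A=0 B=5 C=9)
Step 7: pour(B -> A) -> (A=5 B=0 C=9)

Answer: 5 0 9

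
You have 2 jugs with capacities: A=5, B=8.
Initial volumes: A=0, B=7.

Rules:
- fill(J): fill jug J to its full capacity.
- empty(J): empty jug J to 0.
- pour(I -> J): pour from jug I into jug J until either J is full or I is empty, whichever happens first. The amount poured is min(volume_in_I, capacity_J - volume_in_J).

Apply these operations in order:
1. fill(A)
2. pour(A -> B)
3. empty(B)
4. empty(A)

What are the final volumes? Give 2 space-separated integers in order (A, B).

Step 1: fill(A) -> (A=5 B=7)
Step 2: pour(A -> B) -> (A=4 B=8)
Step 3: empty(B) -> (A=4 B=0)
Step 4: empty(A) -> (A=0 B=0)

Answer: 0 0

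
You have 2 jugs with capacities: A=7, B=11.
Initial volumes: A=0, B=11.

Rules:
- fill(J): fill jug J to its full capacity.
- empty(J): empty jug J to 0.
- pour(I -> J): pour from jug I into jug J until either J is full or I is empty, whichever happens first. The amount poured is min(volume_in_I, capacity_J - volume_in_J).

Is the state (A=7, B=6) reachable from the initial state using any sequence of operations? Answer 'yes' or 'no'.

Answer: yes

Derivation:
BFS from (A=0, B=11):
  1. fill(A) -> (A=7 B=11)
  2. empty(B) -> (A=7 B=0)
  3. pour(A -> B) -> (A=0 B=7)
  4. fill(A) -> (A=7 B=7)
  5. pour(A -> B) -> (A=3 B=11)
  6. empty(B) -> (A=3 B=0)
  7. pour(A -> B) -> (A=0 B=3)
  8. fill(A) -> (A=7 B=3)
  9. pour(A -> B) -> (A=0 B=10)
  10. fill(A) -> (A=7 B=10)
  11. pour(A -> B) -> (A=6 B=11)
  12. empty(B) -> (A=6 B=0)
  13. pour(A -> B) -> (A=0 B=6)
  14. fill(A) -> (A=7 B=6)
Target reached → yes.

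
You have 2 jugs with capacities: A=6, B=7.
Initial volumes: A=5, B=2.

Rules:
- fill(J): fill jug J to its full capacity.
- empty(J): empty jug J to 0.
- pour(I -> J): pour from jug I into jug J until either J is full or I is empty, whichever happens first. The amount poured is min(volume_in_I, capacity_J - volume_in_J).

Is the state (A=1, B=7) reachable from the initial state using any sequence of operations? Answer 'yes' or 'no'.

BFS from (A=5, B=2):
  1. fill(A) -> (A=6 B=2)
  2. pour(A -> B) -> (A=1 B=7)
Target reached → yes.

Answer: yes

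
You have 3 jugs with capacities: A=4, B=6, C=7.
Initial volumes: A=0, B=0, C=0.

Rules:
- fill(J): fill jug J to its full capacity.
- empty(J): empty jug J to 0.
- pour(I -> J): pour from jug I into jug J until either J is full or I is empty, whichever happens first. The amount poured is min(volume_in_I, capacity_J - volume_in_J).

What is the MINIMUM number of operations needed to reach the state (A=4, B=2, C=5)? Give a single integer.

Answer: 5

Derivation:
BFS from (A=0, B=0, C=0). One shortest path:
  1. fill(A) -> (A=4 B=0 C=0)
  2. fill(C) -> (A=4 B=0 C=7)
  3. pour(A -> B) -> (A=0 B=4 C=7)
  4. pour(C -> B) -> (A=0 B=6 C=5)
  5. pour(B -> A) -> (A=4 B=2 C=5)
Reached target in 5 moves.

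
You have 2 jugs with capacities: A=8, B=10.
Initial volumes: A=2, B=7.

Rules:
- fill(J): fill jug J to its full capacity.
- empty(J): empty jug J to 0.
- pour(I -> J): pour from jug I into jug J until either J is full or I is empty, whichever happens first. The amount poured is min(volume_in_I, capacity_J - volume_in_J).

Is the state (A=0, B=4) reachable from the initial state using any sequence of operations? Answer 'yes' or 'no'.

BFS from (A=2, B=7):
  1. fill(B) -> (A=2 B=10)
  2. pour(B -> A) -> (A=8 B=4)
  3. empty(A) -> (A=0 B=4)
Target reached → yes.

Answer: yes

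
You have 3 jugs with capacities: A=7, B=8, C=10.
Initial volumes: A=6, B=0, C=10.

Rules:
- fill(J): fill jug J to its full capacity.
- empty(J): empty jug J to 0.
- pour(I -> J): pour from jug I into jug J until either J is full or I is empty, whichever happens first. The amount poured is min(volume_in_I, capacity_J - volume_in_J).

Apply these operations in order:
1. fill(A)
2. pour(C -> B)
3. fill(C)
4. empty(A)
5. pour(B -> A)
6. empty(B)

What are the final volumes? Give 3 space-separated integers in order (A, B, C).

Step 1: fill(A) -> (A=7 B=0 C=10)
Step 2: pour(C -> B) -> (A=7 B=8 C=2)
Step 3: fill(C) -> (A=7 B=8 C=10)
Step 4: empty(A) -> (A=0 B=8 C=10)
Step 5: pour(B -> A) -> (A=7 B=1 C=10)
Step 6: empty(B) -> (A=7 B=0 C=10)

Answer: 7 0 10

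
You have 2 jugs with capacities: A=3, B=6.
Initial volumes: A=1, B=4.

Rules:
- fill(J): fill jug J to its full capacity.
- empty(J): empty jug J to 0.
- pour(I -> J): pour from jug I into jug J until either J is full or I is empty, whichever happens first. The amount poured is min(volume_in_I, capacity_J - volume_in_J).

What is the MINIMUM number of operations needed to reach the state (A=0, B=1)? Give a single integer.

BFS from (A=1, B=4). One shortest path:
  1. empty(B) -> (A=1 B=0)
  2. pour(A -> B) -> (A=0 B=1)
Reached target in 2 moves.

Answer: 2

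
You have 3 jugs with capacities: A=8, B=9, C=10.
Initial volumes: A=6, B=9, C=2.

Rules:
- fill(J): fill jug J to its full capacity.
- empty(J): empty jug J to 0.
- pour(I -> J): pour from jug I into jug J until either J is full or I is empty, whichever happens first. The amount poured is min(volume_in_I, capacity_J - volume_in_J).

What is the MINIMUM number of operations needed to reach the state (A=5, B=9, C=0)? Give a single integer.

Answer: 5

Derivation:
BFS from (A=6, B=9, C=2). One shortest path:
  1. empty(B) -> (A=6 B=0 C=2)
  2. empty(C) -> (A=6 B=0 C=0)
  3. pour(A -> B) -> (A=0 B=6 C=0)
  4. fill(A) -> (A=8 B=6 C=0)
  5. pour(A -> B) -> (A=5 B=9 C=0)
Reached target in 5 moves.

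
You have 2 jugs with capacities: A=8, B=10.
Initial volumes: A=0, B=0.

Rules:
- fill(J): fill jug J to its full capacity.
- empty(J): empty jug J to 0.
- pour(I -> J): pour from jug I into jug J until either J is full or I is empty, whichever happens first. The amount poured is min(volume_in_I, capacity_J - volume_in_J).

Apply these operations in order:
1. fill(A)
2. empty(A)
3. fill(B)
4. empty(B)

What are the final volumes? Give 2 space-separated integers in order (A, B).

Step 1: fill(A) -> (A=8 B=0)
Step 2: empty(A) -> (A=0 B=0)
Step 3: fill(B) -> (A=0 B=10)
Step 4: empty(B) -> (A=0 B=0)

Answer: 0 0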